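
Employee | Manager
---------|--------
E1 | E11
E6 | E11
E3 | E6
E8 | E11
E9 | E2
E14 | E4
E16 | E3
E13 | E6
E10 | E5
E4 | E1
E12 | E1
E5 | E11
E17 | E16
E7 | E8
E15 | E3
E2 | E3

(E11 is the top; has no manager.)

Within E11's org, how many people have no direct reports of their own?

The people in E11's organization with no one reporting to them are E10, E7, E14, E12, E13, E9, E15, E17. That is 8.

8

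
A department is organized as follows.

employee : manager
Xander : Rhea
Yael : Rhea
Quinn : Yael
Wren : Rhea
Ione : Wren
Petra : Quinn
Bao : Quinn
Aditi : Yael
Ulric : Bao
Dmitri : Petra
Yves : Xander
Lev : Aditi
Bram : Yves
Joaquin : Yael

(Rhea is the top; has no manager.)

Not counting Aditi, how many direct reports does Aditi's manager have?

2

Aditi reports to Yael. Yael's other direct reports are Quinn, Joaquin — 2 peers.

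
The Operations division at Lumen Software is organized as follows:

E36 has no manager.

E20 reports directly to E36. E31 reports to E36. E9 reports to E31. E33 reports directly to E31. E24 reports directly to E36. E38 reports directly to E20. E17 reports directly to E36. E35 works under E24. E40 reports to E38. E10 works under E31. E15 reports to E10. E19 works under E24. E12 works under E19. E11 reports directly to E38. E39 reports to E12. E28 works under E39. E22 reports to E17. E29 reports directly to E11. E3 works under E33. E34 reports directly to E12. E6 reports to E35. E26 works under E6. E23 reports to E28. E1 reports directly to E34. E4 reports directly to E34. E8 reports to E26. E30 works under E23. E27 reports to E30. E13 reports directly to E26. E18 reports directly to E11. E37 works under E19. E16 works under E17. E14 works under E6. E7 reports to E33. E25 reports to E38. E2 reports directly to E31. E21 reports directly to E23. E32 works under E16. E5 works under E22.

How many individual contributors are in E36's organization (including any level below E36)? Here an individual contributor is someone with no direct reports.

19

The people in E36's organization with no one reporting to them are E32, E5, E37, E4, E1, E21, E27, E14, E13, E8, E2, E15, E7, E3, E9, E25, E18, E29, E40. That is 19.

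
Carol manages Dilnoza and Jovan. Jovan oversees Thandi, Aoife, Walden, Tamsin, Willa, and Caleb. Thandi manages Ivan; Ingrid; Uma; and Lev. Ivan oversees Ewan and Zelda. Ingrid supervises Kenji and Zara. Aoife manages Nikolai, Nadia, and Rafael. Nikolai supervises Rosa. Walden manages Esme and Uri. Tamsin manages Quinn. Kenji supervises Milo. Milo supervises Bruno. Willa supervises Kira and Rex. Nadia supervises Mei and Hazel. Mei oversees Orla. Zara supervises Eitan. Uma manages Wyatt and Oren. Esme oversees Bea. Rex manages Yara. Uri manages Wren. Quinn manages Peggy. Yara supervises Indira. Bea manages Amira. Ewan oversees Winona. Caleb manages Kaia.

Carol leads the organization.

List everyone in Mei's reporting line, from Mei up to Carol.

Mei -> Nadia -> Aoife -> Jovan -> Carol

Mei reports to Nadia. Nadia reports to Aoife. Aoife reports to Jovan. Jovan reports to Carol. Carol is at the top.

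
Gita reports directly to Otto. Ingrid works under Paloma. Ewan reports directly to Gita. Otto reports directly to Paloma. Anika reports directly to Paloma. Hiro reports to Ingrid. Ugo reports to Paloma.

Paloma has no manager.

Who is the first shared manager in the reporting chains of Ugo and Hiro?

Ugo's chain of managers is Paloma. Hiro's chain of managers is Ingrid, Paloma. The first manager that appears in both chains is Paloma.

Paloma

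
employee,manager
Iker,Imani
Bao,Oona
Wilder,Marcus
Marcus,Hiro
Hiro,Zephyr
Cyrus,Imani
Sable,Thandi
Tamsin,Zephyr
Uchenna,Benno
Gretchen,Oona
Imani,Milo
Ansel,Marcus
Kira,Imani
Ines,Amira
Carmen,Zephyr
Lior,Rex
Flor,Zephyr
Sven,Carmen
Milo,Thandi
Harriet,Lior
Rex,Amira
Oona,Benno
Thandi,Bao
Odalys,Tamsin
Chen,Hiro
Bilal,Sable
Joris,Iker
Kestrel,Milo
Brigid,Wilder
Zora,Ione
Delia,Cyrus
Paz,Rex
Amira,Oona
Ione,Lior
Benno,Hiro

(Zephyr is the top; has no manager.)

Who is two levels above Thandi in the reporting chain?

Thandi reports to Bao, and Bao reports to Oona. So Thandi's skip-level manager is Oona.

Oona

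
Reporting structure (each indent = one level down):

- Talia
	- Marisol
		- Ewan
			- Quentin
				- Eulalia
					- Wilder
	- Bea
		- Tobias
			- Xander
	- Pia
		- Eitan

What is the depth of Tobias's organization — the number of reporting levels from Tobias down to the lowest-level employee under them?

The longest chain under Tobias runs Tobias → Xander, which is 1 level below Tobias.

1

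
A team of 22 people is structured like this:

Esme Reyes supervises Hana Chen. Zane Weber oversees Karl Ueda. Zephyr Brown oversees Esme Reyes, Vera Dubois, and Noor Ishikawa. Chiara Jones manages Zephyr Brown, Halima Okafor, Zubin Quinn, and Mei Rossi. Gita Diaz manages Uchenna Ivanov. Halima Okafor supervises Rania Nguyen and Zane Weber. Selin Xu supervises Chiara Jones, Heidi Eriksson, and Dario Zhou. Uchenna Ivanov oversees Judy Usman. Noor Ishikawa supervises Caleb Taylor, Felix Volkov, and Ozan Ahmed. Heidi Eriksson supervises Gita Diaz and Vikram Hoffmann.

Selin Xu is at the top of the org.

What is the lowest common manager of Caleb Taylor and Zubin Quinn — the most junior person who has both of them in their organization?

Chiara Jones

Caleb Taylor's chain of managers is Noor Ishikawa, Zephyr Brown, Chiara Jones, Selin Xu. Zubin Quinn's chain of managers is Chiara Jones, Selin Xu. The first manager that appears in both chains is Chiara Jones.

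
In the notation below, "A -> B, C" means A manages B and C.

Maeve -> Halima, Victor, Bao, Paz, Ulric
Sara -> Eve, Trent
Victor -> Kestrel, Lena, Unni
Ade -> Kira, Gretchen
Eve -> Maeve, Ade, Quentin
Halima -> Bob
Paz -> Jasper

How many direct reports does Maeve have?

Maeve directly manages Halima, Victor, Bao, Paz, Ulric. That is 5 direct reports.

5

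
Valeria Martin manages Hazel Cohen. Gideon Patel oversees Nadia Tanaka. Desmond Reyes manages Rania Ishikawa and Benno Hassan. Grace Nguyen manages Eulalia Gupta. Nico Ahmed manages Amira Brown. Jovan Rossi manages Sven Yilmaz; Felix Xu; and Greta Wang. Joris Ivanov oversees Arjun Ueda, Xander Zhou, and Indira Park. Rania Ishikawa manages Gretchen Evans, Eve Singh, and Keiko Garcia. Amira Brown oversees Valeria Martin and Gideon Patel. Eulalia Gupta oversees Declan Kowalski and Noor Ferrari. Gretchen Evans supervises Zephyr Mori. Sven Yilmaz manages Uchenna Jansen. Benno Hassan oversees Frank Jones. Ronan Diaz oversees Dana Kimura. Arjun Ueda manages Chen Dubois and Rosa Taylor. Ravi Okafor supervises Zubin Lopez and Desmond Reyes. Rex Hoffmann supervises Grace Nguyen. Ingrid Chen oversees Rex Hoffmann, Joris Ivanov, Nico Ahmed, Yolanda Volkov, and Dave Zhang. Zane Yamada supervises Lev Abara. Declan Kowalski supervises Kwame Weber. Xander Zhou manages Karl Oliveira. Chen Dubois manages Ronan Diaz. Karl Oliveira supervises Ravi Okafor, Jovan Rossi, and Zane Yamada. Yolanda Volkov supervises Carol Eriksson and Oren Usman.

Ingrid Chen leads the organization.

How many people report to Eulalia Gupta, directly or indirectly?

3

Eulalia Gupta directly manages Declan Kowalski, Noor Ferrari. Under Declan Kowalski: Kwame Weber (1). Noor Ferrari has no reports. So Eulalia Gupta's organization is 2 direct reports plus everyone under them: 2 + 1 = 3.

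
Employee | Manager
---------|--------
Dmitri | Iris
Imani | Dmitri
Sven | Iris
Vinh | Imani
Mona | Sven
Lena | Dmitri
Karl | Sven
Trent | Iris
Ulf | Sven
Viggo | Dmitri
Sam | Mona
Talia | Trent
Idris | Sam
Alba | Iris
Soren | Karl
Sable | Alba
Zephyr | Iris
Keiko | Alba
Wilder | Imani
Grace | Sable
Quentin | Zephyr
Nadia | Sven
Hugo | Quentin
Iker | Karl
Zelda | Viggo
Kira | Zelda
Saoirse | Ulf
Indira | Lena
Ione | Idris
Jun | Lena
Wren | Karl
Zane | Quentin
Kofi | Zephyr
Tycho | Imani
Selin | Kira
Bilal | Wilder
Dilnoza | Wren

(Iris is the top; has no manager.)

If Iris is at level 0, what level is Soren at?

Chain from Soren up to Iris: Soren → Karl → Sven → Iris. That is 3 steps up, so Soren is 3 levels below Iris.

3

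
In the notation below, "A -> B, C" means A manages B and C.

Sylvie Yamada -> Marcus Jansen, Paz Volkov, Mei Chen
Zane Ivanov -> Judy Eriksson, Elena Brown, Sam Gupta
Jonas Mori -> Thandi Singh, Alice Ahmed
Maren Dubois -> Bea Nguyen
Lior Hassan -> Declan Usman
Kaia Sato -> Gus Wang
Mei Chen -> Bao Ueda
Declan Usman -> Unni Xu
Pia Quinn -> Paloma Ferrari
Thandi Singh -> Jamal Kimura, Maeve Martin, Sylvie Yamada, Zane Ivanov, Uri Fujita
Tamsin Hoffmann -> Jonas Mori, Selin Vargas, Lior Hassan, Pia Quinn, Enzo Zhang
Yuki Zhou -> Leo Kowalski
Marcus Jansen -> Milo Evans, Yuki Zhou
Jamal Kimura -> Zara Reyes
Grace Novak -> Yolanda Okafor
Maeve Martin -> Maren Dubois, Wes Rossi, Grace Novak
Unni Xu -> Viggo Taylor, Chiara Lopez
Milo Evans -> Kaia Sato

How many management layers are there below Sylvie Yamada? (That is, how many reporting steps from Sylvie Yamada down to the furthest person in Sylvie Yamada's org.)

The longest chain under Sylvie Yamada runs Sylvie Yamada → Marcus Jansen → Milo Evans → Kaia Sato → Gus Wang, which is 4 levels below Sylvie Yamada.

4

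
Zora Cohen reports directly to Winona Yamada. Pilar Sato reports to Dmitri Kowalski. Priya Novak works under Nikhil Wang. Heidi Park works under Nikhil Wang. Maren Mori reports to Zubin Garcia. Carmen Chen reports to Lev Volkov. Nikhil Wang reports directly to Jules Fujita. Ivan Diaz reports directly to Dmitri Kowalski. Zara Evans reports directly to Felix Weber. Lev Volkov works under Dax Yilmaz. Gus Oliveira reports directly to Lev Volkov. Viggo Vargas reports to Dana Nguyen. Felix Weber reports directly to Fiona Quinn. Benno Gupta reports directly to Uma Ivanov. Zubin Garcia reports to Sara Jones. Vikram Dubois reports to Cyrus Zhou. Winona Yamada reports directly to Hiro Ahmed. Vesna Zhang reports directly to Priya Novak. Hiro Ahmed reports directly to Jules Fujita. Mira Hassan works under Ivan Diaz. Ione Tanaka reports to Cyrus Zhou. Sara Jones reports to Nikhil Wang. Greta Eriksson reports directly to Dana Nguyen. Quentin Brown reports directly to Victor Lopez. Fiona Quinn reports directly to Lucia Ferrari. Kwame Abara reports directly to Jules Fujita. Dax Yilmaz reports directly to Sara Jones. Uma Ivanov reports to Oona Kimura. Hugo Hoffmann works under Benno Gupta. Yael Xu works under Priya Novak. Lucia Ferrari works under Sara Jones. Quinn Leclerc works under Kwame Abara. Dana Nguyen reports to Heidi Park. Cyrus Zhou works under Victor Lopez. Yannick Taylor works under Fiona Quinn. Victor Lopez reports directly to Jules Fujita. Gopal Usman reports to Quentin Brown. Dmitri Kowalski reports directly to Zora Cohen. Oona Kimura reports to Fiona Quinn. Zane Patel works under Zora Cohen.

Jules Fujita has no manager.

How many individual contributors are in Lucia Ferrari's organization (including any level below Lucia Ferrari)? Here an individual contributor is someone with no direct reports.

3

The people in Lucia Ferrari's organization with no one reporting to them are Yannick Taylor, Zara Evans, Hugo Hoffmann. That is 3.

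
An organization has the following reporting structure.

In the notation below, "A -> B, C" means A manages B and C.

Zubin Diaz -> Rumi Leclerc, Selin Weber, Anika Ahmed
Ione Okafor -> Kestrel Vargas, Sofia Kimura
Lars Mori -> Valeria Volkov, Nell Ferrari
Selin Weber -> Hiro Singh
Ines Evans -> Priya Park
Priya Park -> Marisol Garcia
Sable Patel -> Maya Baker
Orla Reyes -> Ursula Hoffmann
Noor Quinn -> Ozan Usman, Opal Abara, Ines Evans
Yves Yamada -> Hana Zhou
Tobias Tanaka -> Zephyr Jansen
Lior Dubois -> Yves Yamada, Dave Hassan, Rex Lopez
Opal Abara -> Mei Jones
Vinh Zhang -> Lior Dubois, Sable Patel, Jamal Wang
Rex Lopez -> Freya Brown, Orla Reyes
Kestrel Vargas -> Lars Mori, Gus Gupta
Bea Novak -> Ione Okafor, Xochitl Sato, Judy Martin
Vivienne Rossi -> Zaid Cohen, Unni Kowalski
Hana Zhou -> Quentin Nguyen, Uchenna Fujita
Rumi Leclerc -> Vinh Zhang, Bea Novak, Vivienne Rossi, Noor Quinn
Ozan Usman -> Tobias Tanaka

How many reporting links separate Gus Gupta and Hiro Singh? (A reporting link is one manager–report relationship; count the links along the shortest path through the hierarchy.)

7

Gus Gupta is 5 levels below Zubin Diaz, and Hiro Singh is 2 levels below Zubin Diaz (their lowest common manager). The shortest path runs up from Gus Gupta to Zubin Diaz and back down to Hiro Singh: 5 + 2 = 7 links.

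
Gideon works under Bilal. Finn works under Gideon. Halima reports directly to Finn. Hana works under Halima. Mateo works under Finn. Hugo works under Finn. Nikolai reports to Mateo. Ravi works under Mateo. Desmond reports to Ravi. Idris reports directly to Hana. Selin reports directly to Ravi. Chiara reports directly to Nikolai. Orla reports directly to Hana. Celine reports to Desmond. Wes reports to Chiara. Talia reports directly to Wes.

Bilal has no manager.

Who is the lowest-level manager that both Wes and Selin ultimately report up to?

Mateo

Wes's chain of managers is Chiara, Nikolai, Mateo, Finn, Gideon, Bilal. Selin's chain of managers is Ravi, Mateo, Finn, Gideon, Bilal. The first manager that appears in both chains is Mateo.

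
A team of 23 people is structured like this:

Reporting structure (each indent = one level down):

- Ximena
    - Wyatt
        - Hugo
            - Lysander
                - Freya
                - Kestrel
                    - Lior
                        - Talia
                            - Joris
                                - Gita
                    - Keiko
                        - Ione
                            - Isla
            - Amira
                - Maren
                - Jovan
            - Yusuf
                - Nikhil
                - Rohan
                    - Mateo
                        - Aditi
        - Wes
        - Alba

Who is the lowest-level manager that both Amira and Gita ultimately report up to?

Hugo

Amira's chain of managers is Hugo, Wyatt, Ximena. Gita's chain of managers is Joris, Talia, Lior, Kestrel, Lysander, Hugo, Wyatt, Ximena. The first manager that appears in both chains is Hugo.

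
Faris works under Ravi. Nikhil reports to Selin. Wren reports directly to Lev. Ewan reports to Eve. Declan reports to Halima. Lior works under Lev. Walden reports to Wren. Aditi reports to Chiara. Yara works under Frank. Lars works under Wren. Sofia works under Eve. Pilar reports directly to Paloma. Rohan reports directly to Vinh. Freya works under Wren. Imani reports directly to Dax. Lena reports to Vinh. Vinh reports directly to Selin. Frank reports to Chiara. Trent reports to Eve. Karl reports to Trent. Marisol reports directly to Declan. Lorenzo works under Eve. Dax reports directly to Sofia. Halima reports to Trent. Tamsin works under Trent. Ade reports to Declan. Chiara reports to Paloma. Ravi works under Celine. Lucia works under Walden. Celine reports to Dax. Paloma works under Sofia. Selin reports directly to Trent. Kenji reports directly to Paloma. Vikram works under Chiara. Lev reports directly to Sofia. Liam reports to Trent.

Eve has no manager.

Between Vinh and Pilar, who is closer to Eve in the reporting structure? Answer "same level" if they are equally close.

same level

Both Vinh and Pilar are 3 levels below Eve.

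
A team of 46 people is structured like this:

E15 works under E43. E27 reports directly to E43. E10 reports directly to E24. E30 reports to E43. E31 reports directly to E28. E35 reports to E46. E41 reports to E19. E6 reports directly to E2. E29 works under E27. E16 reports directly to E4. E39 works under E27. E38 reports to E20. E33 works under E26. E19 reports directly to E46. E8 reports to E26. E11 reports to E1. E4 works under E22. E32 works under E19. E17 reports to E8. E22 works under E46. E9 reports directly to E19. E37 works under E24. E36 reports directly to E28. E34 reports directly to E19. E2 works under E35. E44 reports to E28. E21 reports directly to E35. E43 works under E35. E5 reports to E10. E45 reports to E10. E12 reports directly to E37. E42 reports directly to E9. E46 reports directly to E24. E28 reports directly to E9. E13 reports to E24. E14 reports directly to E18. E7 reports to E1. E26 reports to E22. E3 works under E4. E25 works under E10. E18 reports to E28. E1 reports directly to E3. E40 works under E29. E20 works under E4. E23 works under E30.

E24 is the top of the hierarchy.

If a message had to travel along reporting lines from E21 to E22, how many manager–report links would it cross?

E21 is 2 levels below E46, and E22 is 1 level below E46 (their lowest common manager). The shortest path runs up from E21 to E46 and back down to E22: 2 + 1 = 3 links.

3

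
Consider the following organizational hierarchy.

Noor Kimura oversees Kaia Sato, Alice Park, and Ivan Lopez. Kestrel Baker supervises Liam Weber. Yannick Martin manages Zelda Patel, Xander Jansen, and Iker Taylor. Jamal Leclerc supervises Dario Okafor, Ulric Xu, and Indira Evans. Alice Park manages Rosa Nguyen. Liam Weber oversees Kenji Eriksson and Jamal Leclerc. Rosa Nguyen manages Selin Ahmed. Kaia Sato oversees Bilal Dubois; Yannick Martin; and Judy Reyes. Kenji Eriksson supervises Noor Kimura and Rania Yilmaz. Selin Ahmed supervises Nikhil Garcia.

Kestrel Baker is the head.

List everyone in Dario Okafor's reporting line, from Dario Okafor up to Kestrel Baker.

Dario Okafor reports to Jamal Leclerc. Jamal Leclerc reports to Liam Weber. Liam Weber reports to Kestrel Baker. Kestrel Baker is at the top.

Dario Okafor -> Jamal Leclerc -> Liam Weber -> Kestrel Baker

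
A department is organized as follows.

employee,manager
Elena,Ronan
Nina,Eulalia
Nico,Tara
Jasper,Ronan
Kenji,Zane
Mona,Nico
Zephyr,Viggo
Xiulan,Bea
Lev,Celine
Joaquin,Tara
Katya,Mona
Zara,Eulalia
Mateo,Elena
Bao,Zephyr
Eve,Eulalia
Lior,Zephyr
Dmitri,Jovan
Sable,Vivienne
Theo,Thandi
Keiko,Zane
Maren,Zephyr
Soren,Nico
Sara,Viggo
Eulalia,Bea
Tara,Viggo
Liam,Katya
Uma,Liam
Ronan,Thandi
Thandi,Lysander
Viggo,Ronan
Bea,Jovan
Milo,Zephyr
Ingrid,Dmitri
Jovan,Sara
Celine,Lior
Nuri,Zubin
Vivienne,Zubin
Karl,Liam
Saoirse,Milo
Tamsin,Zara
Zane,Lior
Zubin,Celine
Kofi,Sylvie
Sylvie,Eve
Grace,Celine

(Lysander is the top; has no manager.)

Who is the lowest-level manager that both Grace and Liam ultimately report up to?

Grace's chain of managers is Celine, Lior, Zephyr, Viggo, Ronan, Thandi, Lysander. Liam's chain of managers is Katya, Mona, Nico, Tara, Viggo, Ronan, Thandi, Lysander. The first manager that appears in both chains is Viggo.

Viggo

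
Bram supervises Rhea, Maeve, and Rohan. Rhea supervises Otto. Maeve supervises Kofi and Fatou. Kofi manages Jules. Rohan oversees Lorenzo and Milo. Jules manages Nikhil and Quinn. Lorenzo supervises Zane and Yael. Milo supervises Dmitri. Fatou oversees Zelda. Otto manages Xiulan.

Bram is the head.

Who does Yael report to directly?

Lorenzo

Yael reports directly to Lorenzo.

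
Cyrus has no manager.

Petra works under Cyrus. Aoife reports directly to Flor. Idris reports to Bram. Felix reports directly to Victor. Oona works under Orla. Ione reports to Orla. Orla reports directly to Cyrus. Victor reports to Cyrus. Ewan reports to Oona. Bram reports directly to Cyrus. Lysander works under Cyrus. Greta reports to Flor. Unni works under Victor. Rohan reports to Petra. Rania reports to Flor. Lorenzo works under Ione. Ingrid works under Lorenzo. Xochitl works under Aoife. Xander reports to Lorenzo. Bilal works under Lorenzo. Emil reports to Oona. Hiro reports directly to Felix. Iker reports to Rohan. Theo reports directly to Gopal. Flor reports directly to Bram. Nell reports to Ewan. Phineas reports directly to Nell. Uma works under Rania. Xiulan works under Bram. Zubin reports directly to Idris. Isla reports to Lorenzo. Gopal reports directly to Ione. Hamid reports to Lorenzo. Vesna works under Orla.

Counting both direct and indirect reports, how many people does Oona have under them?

4

Oona directly manages Emil, Ewan. Emil has no reports. Under Ewan: Nell, Phineas (2). So Oona's organization is 2 direct reports plus everyone under them: 1 + 3 = 4.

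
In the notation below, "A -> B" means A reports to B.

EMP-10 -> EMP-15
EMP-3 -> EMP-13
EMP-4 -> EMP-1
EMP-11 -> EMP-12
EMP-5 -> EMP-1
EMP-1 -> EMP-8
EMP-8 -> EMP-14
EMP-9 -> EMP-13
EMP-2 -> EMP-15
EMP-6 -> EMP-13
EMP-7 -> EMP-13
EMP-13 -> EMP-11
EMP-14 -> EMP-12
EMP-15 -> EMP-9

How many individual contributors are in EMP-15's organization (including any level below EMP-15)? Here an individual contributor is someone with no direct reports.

2

The people in EMP-15's organization with no one reporting to them are EMP-10, EMP-2. That is 2.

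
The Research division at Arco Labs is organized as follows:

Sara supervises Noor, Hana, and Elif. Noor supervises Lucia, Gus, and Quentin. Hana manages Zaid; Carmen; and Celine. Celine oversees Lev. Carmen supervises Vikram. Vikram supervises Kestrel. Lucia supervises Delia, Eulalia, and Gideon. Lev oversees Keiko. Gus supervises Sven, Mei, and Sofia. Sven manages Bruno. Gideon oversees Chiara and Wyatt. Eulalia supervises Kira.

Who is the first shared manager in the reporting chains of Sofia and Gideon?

Sofia's chain of managers is Gus, Noor, Sara. Gideon's chain of managers is Lucia, Noor, Sara. The first manager that appears in both chains is Noor.

Noor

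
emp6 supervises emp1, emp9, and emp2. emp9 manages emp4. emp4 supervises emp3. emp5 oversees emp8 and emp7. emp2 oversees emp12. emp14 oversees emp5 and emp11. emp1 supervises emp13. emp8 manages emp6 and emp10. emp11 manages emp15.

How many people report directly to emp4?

emp4 directly manages emp3. That is 1 direct report.

1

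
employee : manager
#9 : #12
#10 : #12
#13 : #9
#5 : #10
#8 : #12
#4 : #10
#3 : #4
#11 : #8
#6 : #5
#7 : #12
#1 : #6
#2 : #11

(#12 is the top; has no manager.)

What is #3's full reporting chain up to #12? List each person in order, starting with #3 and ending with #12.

#3 reports to #4. #4 reports to #10. #10 reports to #12. #12 is at the top.

#3 -> #4 -> #10 -> #12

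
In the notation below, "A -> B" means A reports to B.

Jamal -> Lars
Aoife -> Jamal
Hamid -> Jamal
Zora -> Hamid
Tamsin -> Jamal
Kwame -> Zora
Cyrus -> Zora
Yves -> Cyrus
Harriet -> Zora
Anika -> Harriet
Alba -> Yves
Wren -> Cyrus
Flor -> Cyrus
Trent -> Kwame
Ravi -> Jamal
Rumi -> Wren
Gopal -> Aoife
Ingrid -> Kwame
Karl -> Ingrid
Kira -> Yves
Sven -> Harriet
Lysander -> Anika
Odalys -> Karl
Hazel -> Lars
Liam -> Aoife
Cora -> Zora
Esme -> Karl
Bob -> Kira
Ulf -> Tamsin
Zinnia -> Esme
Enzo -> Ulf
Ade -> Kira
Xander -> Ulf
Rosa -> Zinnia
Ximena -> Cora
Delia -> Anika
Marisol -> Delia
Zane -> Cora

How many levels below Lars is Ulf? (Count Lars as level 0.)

Chain from Ulf up to Lars: Ulf → Tamsin → Jamal → Lars. That is 3 steps up, so Ulf is 3 levels below Lars.

3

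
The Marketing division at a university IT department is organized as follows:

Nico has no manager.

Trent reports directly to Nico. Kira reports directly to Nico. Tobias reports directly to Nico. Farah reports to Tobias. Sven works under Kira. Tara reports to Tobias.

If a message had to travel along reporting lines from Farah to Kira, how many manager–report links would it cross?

Farah is 2 levels below Nico, and Kira is 1 level below Nico (their lowest common manager). The shortest path runs up from Farah to Nico and back down to Kira: 2 + 1 = 3 links.

3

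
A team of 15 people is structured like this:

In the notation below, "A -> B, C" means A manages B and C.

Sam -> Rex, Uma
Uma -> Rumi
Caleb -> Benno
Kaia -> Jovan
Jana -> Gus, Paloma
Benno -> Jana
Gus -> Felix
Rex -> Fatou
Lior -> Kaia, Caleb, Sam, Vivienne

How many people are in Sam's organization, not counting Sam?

4

Sam directly manages Rex, Uma. Under Rex: Fatou (1). Under Uma: Rumi (1). So Sam's organization is 2 direct reports plus everyone under them: 2 + 2 = 4.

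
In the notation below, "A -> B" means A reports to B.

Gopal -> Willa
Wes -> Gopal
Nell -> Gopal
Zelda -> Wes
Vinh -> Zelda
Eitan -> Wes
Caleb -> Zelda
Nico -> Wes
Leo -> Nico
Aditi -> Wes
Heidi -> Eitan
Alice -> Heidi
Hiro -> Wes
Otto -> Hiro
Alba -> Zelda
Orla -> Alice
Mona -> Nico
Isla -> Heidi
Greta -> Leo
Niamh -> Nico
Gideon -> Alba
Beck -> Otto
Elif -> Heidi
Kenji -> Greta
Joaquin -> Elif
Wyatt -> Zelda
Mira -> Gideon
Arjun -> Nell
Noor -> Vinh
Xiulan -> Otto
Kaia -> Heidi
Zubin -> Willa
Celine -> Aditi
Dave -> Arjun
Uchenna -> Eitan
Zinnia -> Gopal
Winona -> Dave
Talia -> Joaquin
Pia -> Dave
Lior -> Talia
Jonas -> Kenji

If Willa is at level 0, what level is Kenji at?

6

Chain from Kenji up to Willa: Kenji → Greta → Leo → Nico → Wes → Gopal → Willa. That is 6 steps up, so Kenji is 6 levels below Willa.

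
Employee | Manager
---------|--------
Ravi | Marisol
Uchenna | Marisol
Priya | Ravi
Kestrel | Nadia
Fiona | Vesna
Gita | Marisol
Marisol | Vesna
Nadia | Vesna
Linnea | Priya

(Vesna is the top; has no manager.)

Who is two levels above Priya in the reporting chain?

Marisol

Priya reports to Ravi, and Ravi reports to Marisol. So Priya's skip-level manager is Marisol.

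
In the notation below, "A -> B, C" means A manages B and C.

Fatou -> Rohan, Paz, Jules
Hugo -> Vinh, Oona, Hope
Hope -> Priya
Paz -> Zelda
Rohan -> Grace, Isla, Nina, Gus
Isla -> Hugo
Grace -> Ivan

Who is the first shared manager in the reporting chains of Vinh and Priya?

Vinh's chain of managers is Hugo, Isla, Rohan, Fatou. Priya's chain of managers is Hope, Hugo, Isla, Rohan, Fatou. The first manager that appears in both chains is Hugo.

Hugo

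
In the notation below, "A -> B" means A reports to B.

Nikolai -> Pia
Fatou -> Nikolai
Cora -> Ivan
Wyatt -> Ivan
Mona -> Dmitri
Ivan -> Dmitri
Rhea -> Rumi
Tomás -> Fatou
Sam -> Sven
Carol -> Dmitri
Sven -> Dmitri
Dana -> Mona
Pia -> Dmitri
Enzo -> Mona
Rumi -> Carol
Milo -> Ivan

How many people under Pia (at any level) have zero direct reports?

The only person in Pia's organization with no one reporting to them is Tomás. That is 1.

1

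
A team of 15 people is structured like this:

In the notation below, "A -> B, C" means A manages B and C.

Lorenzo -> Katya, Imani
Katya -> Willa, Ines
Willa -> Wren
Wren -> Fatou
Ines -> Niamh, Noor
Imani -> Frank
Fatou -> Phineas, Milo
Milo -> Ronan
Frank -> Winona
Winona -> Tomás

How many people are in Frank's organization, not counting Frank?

2

Frank directly manages Winona. Under Winona: Tomás (1). That's 2 in total.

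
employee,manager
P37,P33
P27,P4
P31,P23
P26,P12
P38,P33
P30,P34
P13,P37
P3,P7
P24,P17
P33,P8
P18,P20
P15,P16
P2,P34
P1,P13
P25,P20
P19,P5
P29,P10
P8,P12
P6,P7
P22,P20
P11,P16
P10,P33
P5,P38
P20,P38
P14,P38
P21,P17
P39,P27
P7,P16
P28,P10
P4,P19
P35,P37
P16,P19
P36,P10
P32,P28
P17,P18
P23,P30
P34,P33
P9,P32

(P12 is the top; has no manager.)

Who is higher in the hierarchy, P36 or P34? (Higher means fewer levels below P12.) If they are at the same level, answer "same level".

P36 is 4 levels below P12; P34 is 3. P34 is higher.

P34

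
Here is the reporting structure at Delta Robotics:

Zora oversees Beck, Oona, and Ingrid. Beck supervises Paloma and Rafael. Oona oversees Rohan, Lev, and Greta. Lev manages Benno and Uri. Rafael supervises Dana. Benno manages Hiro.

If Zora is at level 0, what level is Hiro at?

4

Chain from Hiro up to Zora: Hiro → Benno → Lev → Oona → Zora. That is 4 steps up, so Hiro is 4 levels below Zora.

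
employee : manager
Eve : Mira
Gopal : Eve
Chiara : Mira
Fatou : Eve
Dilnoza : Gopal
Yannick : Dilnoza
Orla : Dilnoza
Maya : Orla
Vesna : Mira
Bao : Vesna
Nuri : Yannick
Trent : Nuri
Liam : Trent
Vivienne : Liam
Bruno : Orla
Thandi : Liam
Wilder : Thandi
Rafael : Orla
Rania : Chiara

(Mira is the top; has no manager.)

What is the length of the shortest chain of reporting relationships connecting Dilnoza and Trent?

Trent is in Dilnoza's organization: the chain from Trent up to Dilnoza is Trent → Nuri → Yannick → Dilnoza, which is 3 links.

3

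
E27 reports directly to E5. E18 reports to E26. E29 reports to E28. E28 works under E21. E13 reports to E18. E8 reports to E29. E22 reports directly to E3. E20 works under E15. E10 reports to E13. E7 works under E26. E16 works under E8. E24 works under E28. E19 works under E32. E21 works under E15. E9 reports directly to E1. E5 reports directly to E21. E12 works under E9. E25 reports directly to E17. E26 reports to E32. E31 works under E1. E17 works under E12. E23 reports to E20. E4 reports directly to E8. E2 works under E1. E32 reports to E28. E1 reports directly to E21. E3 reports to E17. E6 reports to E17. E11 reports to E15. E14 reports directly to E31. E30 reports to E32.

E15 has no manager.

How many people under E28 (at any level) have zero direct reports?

7

The people in E28's organization with no one reporting to them are E24, E4, E16, E19, E30, E7, E10. That is 7.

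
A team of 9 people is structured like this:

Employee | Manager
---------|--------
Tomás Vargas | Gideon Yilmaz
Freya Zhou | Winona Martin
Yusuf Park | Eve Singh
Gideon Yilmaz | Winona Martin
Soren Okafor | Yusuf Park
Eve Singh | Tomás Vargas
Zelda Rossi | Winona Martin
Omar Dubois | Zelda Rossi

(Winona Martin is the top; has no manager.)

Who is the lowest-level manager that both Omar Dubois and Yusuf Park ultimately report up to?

Winona Martin

Omar Dubois's chain of managers is Zelda Rossi, Winona Martin. Yusuf Park's chain of managers is Eve Singh, Tomás Vargas, Gideon Yilmaz, Winona Martin. The first manager that appears in both chains is Winona Martin.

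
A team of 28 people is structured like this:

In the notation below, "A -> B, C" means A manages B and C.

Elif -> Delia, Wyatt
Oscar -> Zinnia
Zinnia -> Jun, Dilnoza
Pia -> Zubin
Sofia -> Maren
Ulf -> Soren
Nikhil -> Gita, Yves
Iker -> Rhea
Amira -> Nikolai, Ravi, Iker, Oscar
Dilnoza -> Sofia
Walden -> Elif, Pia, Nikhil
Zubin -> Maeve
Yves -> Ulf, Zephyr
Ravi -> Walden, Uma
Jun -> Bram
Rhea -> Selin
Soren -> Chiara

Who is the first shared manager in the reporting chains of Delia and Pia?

Delia's chain of managers is Elif, Walden, Ravi, Amira. Pia's chain of managers is Walden, Ravi, Amira. The first manager that appears in both chains is Walden.

Walden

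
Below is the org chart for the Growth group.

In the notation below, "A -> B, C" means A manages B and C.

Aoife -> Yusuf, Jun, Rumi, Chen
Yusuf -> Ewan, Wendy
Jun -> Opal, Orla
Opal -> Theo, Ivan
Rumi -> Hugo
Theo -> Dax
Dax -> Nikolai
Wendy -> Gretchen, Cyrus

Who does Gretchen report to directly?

Gretchen reports directly to Wendy.

Wendy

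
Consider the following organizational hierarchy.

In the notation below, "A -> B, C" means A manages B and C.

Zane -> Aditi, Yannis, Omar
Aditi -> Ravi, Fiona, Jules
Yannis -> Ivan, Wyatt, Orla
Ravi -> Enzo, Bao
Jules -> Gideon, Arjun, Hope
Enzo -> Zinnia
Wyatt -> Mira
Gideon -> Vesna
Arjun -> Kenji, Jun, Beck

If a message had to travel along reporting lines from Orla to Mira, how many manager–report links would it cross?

3

Orla is 1 level below Yannis, and Mira is 2 levels below Yannis (their lowest common manager). The shortest path runs up from Orla to Yannis and back down to Mira: 1 + 2 = 3 links.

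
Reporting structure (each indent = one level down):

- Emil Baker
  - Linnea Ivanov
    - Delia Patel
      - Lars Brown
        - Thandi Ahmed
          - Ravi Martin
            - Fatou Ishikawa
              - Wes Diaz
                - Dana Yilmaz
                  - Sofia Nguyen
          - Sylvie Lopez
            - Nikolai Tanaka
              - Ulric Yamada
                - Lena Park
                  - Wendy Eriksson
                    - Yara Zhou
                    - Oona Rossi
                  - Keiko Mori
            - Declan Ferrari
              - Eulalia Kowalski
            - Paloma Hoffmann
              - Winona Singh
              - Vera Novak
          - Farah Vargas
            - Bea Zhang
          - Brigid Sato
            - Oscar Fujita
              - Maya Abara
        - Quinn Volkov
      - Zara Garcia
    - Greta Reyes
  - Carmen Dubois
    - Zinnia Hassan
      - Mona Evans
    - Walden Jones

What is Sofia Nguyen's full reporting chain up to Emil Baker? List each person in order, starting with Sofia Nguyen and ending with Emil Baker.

Sofia Nguyen reports to Dana Yilmaz. Dana Yilmaz reports to Wes Diaz. Wes Diaz reports to Fatou Ishikawa. Fatou Ishikawa reports to Ravi Martin. Ravi Martin reports to Thandi Ahmed. Thandi Ahmed reports to Lars Brown. Lars Brown reports to Delia Patel. Delia Patel reports to Linnea Ivanov. Linnea Ivanov reports to Emil Baker. Emil Baker is at the top.

Sofia Nguyen -> Dana Yilmaz -> Wes Diaz -> Fatou Ishikawa -> Ravi Martin -> Thandi Ahmed -> Lars Brown -> Delia Patel -> Linnea Ivanov -> Emil Baker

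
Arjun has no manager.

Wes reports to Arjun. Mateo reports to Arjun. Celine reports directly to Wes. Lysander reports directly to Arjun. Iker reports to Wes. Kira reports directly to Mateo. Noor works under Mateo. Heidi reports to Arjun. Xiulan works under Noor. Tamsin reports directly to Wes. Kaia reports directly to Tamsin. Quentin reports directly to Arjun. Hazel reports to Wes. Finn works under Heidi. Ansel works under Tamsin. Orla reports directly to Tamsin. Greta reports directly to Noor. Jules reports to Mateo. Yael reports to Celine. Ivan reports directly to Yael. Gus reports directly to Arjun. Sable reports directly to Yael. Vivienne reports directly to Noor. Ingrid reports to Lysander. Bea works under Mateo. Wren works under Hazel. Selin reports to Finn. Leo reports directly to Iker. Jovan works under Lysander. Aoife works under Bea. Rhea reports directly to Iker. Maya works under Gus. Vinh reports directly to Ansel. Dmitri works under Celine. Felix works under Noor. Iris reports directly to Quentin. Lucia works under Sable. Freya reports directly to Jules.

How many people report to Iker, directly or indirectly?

Iker directly manages Leo, Rhea. Leo has no reports. Rhea has no reports. So Iker's organization is 2 direct reports plus everyone under them: 1 + 1 = 2.

2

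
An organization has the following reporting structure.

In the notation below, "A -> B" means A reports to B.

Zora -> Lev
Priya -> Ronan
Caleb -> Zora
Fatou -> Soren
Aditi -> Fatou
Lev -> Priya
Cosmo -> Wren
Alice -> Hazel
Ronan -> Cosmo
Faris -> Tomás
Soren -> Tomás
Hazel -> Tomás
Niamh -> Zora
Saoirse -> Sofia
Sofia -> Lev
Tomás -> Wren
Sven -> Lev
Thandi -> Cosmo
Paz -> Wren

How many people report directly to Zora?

2

Zora directly manages Niamh, Caleb. That is 2 direct reports.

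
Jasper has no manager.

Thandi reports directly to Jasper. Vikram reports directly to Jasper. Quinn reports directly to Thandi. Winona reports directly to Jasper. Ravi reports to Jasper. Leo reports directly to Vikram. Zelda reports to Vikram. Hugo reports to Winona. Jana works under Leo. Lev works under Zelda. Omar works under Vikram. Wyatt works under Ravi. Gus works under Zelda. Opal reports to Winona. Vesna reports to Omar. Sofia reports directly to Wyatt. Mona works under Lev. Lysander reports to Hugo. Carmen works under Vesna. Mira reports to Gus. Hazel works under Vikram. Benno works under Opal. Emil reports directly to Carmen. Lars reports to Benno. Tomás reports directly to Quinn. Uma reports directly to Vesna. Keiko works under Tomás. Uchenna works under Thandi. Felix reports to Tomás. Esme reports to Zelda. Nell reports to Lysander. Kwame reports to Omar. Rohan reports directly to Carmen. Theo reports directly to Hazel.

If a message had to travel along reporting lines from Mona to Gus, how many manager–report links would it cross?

Mona is 2 levels below Zelda, and Gus is 1 level below Zelda (their lowest common manager). The shortest path runs up from Mona to Zelda and back down to Gus: 2 + 1 = 3 links.

3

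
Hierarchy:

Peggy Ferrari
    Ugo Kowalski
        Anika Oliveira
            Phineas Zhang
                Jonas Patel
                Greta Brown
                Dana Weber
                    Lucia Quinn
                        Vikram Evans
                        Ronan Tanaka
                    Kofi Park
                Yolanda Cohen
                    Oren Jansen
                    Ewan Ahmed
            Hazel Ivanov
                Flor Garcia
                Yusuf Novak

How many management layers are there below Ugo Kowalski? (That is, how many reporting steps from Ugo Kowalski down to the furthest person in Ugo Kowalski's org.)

The longest chain under Ugo Kowalski runs Ugo Kowalski → Anika Oliveira → Phineas Zhang → Dana Weber → Lucia Quinn → Ronan Tanaka, which is 5 levels below Ugo Kowalski.

5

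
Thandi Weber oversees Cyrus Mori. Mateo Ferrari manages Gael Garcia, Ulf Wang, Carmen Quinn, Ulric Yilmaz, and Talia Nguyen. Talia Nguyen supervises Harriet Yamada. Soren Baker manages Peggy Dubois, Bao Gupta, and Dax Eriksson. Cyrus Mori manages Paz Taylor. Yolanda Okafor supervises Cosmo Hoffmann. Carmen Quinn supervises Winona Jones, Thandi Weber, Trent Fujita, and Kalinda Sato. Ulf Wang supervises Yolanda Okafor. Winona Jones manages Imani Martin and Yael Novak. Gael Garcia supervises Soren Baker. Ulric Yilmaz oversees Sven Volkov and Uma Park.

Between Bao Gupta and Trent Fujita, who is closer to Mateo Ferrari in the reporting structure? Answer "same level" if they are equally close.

Trent Fujita

Bao Gupta is 3 levels below Mateo Ferrari; Trent Fujita is 2. Trent Fujita is higher.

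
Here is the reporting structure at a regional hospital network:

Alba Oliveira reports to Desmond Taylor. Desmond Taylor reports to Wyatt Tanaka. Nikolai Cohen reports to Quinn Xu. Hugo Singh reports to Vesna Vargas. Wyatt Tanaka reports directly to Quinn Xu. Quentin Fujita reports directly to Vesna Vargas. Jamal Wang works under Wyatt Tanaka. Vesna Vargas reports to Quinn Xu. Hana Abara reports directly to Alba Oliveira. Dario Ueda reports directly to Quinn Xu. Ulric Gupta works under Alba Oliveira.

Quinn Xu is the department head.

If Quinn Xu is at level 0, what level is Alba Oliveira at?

3

Chain from Alba Oliveira up to Quinn Xu: Alba Oliveira → Desmond Taylor → Wyatt Tanaka → Quinn Xu. That is 3 steps up, so Alba Oliveira is 3 levels below Quinn Xu.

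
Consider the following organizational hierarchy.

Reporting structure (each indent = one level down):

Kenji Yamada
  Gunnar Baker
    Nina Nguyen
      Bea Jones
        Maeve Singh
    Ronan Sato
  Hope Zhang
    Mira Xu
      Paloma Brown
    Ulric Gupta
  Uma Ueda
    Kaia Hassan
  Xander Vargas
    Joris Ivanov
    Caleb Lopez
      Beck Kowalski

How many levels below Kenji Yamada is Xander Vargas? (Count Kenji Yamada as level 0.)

1

Chain from Xander Vargas up to Kenji Yamada: Xander Vargas → Kenji Yamada. That is 1 step up, so Xander Vargas is 1 level below Kenji Yamada.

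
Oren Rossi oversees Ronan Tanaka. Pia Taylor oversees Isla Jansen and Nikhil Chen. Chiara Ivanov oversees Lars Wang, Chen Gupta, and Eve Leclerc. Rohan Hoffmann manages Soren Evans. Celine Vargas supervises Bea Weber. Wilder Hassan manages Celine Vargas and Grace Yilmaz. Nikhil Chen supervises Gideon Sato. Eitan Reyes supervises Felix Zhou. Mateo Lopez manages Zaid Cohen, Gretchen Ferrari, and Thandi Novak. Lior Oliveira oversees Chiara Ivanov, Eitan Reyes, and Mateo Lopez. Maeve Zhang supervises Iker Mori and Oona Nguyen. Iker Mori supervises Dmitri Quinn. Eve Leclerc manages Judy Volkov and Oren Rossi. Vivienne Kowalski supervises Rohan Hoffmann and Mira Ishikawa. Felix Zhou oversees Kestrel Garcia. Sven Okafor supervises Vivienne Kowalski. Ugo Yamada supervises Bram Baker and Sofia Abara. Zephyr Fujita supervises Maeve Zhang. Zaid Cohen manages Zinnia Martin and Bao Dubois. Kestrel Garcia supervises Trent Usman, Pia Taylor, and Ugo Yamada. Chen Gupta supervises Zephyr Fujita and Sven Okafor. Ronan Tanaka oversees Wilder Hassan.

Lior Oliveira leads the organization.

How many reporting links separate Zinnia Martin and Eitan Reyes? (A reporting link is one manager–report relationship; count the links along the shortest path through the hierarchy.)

Zinnia Martin is 3 levels below Lior Oliveira, and Eitan Reyes is 1 level below Lior Oliveira (their lowest common manager). The shortest path runs up from Zinnia Martin to Lior Oliveira and back down to Eitan Reyes: 3 + 1 = 4 links.

4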